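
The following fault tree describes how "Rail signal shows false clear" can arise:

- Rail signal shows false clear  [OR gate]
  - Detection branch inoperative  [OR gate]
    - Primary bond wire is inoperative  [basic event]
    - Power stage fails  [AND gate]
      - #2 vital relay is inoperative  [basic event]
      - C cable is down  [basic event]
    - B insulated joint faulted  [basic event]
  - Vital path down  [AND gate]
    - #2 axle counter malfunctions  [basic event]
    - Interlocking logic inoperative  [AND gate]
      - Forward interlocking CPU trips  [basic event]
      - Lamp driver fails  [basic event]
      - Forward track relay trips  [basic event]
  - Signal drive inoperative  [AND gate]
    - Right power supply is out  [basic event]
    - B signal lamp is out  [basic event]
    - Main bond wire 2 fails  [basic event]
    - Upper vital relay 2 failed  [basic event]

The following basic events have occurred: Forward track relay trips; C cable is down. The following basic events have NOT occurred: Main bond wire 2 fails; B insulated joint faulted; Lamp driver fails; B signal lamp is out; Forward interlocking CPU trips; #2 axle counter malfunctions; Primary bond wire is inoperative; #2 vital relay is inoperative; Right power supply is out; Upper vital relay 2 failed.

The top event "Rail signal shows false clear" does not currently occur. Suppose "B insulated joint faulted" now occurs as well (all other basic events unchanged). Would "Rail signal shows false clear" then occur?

Counterfactual: set "B insulated joint faulted" to occurred.
Power stage fails [AND]: #2 vital relay is inoperative=not, C cable is down=occurs → not all inputs occur → does not occur.
Detection branch inoperative [OR]: Primary bond wire is inoperative=not, Power stage fails=not, B insulated joint faulted=occurs → at least one input occurs → occurs.
Interlocking logic inoperative [AND]: Forward interlocking CPU trips=not, Lamp driver fails=not, Forward track relay trips=occurs → not all inputs occur → does not occur.
Vital path down [AND]: #2 axle counter malfunctions=not, Interlocking logic inoperative=not → not all inputs occur → does not occur.
Signal drive inoperative [AND]: Right power supply is out=not, B signal lamp is out=not, Main bond wire 2 fails=not, Upper vital relay 2 failed=not → not all inputs occur → does not occur.
Rail signal shows false clear [OR]: Detection branch inoperative=occurs, Vital path down=not, Signal drive inoperative=not → at least one input occurs → occurs.

Yes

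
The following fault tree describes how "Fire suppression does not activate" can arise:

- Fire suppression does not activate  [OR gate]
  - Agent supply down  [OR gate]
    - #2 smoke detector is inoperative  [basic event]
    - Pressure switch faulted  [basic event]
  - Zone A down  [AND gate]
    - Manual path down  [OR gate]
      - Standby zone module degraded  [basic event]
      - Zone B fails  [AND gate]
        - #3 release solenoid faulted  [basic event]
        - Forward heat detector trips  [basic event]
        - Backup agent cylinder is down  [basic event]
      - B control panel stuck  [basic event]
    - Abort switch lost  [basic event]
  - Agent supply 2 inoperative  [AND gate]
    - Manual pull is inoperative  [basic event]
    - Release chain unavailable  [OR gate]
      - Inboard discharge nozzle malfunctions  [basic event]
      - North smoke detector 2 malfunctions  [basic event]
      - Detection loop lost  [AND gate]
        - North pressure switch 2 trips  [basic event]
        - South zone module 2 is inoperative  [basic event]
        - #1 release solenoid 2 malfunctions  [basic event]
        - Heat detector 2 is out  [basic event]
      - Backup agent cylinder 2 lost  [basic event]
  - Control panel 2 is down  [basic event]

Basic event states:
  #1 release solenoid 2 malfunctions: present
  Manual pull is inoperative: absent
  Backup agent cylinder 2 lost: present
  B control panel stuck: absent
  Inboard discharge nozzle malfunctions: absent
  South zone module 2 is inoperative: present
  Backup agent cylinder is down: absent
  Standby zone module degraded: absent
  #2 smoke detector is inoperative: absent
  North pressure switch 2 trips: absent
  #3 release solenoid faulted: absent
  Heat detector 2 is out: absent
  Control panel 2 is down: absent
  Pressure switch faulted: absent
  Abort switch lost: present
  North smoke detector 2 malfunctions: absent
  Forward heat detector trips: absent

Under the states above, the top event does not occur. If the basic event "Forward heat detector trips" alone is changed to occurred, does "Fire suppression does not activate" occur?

Counterfactual: set "Forward heat detector trips" to occurred.
Agent supply down [OR]: #2 smoke detector is inoperative=not, Pressure switch faulted=not → no input occurs → does not occur.
Zone B fails [AND]: #3 release solenoid faulted=not, Forward heat detector trips=occurs, Backup agent cylinder is down=not → not all inputs occur → does not occur.
Manual path down [OR]: Standby zone module degraded=not, Zone B fails=not, B control panel stuck=not → no input occurs → does not occur.
Zone A down [AND]: Manual path down=not, Abort switch lost=occurs → not all inputs occur → does not occur.
Detection loop lost [AND]: North pressure switch 2 trips=not, South zone module 2 is inoperative=occurs, #1 release solenoid 2 malfunctions=occurs, Heat detector 2 is out=not → not all inputs occur → does not occur.
Release chain unavailable [OR]: Inboard discharge nozzle malfunctions=not, North smoke detector 2 malfunctions=not, Detection loop lost=not, Backup agent cylinder 2 lost=occurs → at least one input occurs → occurs.
Agent supply 2 inoperative [AND]: Manual pull is inoperative=not, Release chain unavailable=occurs → not all inputs occur → does not occur.
Fire suppression does not activate [OR]: Agent supply down=not, Zone A down=not, Agent supply 2 inoperative=not, Control panel 2 is down=not → no input occurs → does not occur.

No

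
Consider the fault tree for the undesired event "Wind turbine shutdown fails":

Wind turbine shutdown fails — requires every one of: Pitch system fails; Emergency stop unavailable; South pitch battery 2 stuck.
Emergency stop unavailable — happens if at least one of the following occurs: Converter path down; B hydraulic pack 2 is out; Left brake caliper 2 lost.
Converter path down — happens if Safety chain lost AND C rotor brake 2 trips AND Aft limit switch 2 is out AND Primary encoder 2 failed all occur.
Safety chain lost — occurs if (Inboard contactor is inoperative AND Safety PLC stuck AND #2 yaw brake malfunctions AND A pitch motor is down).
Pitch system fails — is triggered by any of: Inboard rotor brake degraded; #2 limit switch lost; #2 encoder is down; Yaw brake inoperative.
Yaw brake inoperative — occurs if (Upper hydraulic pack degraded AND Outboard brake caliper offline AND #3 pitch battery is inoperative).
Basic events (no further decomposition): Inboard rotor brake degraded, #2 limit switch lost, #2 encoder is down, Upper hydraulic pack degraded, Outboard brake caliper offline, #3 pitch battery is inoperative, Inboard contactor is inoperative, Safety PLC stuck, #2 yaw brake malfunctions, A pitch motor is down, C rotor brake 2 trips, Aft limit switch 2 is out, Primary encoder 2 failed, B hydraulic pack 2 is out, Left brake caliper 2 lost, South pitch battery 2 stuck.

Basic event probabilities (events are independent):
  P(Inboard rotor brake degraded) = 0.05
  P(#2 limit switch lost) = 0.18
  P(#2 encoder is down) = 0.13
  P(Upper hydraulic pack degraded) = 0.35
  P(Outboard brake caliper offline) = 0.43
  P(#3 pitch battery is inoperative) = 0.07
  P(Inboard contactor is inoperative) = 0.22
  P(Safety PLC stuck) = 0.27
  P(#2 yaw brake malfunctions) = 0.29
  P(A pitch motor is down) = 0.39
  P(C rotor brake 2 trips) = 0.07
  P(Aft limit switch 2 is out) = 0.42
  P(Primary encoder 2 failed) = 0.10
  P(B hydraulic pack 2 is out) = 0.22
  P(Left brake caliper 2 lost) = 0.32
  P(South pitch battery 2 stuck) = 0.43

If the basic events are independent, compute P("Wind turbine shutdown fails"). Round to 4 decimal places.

P(Yaw brake inoperative) [AND] = 0.35 × 0.43 × 0.07 = 0.010535
P(Pitch system fails) [OR] = 1 − (1−0.05) × (1−0.18) × (1−0.13) × (1−0.010535) = 0.329410
P(Safety chain lost) [AND] = 0.22 × 0.27 × 0.29 × 0.39 = 0.006718
P(Converter path down) [AND] = 0.006718 × 0.07 × 0.42 × 0.10 = 0.000020
P(Emergency stop unavailable) [OR] = 1 − (1−0.000020) × (1−0.22) × (1−0.32) = 0.469611
P(Wind turbine shutdown fails) [AND] = 0.329410 × 0.469611 × 0.43 = 0.066519
Rounded to 4 decimal places: P(Wind turbine shutdown fails) ≈ 0.0665.

0.0665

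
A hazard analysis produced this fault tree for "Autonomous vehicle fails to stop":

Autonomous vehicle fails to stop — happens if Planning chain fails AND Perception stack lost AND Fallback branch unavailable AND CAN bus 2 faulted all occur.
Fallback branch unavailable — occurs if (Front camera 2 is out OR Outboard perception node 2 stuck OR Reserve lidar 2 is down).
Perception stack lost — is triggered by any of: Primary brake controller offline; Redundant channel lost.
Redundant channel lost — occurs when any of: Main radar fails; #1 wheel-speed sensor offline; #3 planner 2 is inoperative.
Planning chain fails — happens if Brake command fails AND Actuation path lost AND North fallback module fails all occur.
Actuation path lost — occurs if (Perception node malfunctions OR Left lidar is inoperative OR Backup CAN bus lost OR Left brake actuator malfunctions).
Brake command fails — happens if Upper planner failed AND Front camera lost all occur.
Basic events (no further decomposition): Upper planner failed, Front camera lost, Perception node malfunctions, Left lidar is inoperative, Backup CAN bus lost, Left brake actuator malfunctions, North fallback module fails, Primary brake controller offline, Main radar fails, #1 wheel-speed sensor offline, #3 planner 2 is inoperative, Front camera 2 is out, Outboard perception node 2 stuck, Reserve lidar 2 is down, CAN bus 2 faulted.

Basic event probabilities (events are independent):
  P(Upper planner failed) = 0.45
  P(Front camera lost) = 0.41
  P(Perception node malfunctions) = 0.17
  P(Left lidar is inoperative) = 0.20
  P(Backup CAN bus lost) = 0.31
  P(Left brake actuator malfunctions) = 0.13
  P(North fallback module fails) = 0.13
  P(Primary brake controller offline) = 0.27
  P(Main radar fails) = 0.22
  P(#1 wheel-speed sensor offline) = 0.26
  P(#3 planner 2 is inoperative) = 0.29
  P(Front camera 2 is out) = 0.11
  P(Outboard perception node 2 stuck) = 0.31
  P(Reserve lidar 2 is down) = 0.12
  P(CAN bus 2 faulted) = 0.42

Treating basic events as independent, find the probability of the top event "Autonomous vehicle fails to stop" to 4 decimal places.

P(Brake command fails) [AND] = 0.45 × 0.41 = 0.184500
P(Actuation path lost) [OR] = 1 − (1−0.17) × (1−0.20) × (1−0.31) × (1−0.13) = 0.601401
P(Planning chain fails) [AND] = 0.184500 × 0.601401 × 0.13 = 0.014425
P(Redundant channel lost) [OR] = 1 − (1−0.22) × (1−0.26) × (1−0.29) = 0.590188
P(Perception stack lost) [OR] = 1 − (1−0.27) × (1−0.590188) = 0.700837
P(Fallback branch unavailable) [OR] = 1 − (1−0.11) × (1−0.31) × (1−0.12) = 0.459592
P(Autonomous vehicle fails to stop) [AND] = 0.014425 × 0.700837 × 0.459592 × 0.42 = 0.001951
Rounded to 4 decimal places: P(Autonomous vehicle fails to stop) ≈ 0.0020.

0.0020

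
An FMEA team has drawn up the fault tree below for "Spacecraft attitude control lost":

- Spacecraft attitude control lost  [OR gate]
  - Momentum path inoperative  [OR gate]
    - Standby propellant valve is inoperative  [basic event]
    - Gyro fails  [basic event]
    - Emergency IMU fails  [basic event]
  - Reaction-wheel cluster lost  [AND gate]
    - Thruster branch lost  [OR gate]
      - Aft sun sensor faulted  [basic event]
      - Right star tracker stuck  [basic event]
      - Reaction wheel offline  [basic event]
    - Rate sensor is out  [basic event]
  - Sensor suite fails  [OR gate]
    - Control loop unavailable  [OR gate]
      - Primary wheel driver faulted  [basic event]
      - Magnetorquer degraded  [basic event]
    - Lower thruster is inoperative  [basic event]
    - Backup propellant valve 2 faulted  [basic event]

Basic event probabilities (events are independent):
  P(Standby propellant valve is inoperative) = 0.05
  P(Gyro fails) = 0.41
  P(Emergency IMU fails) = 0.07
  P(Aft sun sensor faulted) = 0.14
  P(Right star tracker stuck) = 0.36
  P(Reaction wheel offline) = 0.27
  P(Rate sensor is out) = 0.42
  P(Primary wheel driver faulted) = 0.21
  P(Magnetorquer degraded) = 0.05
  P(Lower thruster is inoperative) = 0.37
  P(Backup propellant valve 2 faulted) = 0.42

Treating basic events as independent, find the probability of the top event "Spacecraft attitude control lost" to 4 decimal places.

0.8930

P(Momentum path inoperative) [OR] = 1 − (1−0.05) × (1−0.41) × (1−0.07) = 0.478735
P(Thruster branch lost) [OR] = 1 − (1−0.14) × (1−0.36) × (1−0.27) = 0.598208
P(Reaction-wheel cluster lost) [AND] = 0.598208 × 0.42 = 0.251247
P(Control loop unavailable) [OR] = 1 − (1−0.21) × (1−0.05) = 0.249500
P(Sensor suite fails) [OR] = 1 − (1−0.249500) × (1−0.37) × (1−0.42) = 0.725767
P(Spacecraft attitude control lost) [OR] = 1 − (1−0.478735) × (1−0.251247) × (1−0.725767) = 0.892967
Rounded to 4 decimal places: P(Spacecraft attitude control lost) ≈ 0.8930.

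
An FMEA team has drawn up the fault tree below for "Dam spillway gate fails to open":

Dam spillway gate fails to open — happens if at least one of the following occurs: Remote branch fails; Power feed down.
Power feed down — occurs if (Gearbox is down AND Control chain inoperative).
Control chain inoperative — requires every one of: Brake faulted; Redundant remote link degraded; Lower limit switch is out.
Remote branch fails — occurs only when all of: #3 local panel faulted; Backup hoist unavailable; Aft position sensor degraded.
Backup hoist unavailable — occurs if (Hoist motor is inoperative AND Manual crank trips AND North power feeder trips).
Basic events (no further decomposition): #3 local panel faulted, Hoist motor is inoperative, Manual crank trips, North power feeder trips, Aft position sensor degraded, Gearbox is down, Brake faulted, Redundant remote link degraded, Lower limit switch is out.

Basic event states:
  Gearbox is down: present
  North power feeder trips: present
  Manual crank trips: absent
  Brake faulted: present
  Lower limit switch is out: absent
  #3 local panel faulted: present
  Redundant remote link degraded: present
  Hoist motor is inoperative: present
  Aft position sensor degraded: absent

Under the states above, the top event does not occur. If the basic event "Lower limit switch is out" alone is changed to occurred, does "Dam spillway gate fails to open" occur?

Yes

Counterfactual: set "Lower limit switch is out" to occurred.
Backup hoist unavailable [AND]: Hoist motor is inoperative=occurs, Manual crank trips=not, North power feeder trips=occurs → not all inputs occur → does not occur.
Remote branch fails [AND]: #3 local panel faulted=occurs, Backup hoist unavailable=not, Aft position sensor degraded=not → not all inputs occur → does not occur.
Control chain inoperative [AND]: Brake faulted=occurs, Redundant remote link degraded=occurs, Lower limit switch is out=occurs → all inputs occur → occurs.
Power feed down [AND]: Gearbox is down=occurs, Control chain inoperative=occurs → all inputs occur → occurs.
Dam spillway gate fails to open [OR]: Remote branch fails=not, Power feed down=occurs → at least one input occurs → occurs.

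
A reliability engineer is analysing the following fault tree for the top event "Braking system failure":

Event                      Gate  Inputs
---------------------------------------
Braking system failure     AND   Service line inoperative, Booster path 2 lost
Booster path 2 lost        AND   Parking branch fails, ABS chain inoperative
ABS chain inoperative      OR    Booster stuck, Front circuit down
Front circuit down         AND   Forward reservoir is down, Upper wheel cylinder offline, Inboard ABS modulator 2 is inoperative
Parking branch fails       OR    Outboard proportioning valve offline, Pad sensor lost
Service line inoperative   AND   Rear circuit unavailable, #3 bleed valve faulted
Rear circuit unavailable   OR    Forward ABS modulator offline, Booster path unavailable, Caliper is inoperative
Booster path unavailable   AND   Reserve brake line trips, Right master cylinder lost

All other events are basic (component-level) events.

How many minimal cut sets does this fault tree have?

Booster path unavailable [AND]: one cut set from each child combined → 1 × 1 = 1 cut set(s).
Rear circuit unavailable [OR]: union of children's cut sets → 3 cut set(s).
Service line inoperative [AND]: one cut set from each child combined → 3 × 1 = 3 cut set(s).
Parking branch fails [OR]: union of children's cut sets → 2 cut set(s).
Front circuit down [AND]: one cut set from each child combined → 1 × 1 × 1 = 1 cut set(s).
ABS chain inoperative [OR]: union of children's cut sets → 2 cut set(s).
Booster path 2 lost [AND]: one cut set from each child combined → 2 × 2 = 4 cut set(s).
Braking system failure [AND]: one cut set from each child combined → 3 × 4 = 12 cut set(s).

12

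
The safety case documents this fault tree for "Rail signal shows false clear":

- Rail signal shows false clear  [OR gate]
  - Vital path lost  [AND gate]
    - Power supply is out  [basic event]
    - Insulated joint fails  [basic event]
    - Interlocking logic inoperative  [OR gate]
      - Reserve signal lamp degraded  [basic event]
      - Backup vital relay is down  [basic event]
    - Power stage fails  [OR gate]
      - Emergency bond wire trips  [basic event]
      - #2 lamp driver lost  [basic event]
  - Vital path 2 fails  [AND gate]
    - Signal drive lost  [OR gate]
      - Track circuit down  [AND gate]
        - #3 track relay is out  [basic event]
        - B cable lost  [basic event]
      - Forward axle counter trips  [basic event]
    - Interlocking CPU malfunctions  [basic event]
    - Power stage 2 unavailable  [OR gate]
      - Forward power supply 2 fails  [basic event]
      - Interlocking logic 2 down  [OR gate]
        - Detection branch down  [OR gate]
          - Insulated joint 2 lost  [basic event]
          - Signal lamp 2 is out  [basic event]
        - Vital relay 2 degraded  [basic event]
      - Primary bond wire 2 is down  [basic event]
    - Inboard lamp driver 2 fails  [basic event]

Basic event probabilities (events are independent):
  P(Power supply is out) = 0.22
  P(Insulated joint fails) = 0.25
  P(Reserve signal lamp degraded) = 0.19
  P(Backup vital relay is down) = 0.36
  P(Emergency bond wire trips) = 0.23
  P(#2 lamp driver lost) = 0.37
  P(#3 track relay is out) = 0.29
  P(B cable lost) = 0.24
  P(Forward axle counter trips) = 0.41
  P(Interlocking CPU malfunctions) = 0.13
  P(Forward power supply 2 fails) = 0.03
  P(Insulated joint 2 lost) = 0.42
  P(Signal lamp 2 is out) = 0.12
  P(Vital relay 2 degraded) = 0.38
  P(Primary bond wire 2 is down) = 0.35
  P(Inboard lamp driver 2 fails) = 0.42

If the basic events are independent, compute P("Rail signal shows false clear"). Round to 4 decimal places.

P(Interlocking logic inoperative) [OR] = 1 − (1−0.19) × (1−0.36) = 0.481600
P(Power stage fails) [OR] = 1 − (1−0.23) × (1−0.37) = 0.514900
P(Vital path lost) [AND] = 0.22 × 0.25 × 0.481600 × 0.514900 = 0.013639
P(Track circuit down) [AND] = 0.29 × 0.24 = 0.069600
P(Signal drive lost) [OR] = 1 − (1−0.069600) × (1−0.41) = 0.451064
P(Detection branch down) [OR] = 1 − (1−0.42) × (1−0.12) = 0.489600
P(Interlocking logic 2 down) [OR] = 1 − (1−0.489600) × (1−0.38) = 0.683552
P(Power stage 2 unavailable) [OR] = 1 − (1−0.03) × (1−0.683552) × (1−0.35) = 0.800480
P(Vital path 2 fails) [AND] = 0.451064 × 0.13 × 0.800480 × 0.42 = 0.019714
P(Rail signal shows false clear) [OR] = 1 − (1−0.013639) × (1−0.019714) = 0.033084
Rounded to 4 decimal places: P(Rail signal shows false clear) ≈ 0.0331.

0.0331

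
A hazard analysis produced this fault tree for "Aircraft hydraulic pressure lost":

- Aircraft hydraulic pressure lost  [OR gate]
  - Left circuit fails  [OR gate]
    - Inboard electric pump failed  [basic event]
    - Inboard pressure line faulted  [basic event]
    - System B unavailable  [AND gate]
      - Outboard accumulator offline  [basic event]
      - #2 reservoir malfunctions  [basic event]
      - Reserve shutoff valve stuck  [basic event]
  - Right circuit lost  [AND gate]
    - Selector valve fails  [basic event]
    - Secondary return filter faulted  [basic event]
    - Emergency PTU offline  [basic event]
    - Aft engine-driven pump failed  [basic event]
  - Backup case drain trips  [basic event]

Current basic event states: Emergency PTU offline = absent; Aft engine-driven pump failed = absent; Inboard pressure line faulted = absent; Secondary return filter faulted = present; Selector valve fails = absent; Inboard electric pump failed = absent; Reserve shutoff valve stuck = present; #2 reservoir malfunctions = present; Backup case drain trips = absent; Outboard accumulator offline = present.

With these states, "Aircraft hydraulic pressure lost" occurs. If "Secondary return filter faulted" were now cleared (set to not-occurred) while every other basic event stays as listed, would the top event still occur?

Counterfactual: set "Secondary return filter faulted" to not occurred.
System B unavailable [AND]: Outboard accumulator offline=occurs, #2 reservoir malfunctions=occurs, Reserve shutoff valve stuck=occurs → all inputs occur → occurs.
Left circuit fails [OR]: Inboard electric pump failed=not, Inboard pressure line faulted=not, System B unavailable=occurs → at least one input occurs → occurs.
Right circuit lost [AND]: Selector valve fails=not, Secondary return filter faulted=not, Emergency PTU offline=not, Aft engine-driven pump failed=not → not all inputs occur → does not occur.
Aircraft hydraulic pressure lost [OR]: Left circuit fails=occurs, Right circuit lost=not, Backup case drain trips=not → at least one input occurs → occurs.

Yes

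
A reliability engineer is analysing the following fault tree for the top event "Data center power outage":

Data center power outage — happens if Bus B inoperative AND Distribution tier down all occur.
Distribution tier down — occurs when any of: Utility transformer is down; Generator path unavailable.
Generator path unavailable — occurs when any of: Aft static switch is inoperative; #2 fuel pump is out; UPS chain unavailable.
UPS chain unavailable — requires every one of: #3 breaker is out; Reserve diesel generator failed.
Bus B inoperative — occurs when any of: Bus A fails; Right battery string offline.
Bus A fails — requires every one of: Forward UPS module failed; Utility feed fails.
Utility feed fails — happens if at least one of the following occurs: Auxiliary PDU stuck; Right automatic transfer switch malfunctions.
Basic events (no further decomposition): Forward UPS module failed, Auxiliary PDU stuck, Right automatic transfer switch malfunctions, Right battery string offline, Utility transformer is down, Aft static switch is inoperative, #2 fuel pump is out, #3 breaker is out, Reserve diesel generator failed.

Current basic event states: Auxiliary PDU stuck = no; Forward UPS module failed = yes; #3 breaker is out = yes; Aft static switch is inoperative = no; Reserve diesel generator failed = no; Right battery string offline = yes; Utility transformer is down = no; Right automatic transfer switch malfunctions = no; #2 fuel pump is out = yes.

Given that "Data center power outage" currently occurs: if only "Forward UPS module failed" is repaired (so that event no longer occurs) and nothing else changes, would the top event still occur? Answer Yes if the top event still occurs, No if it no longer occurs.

Yes

Counterfactual: set "Forward UPS module failed" to not occurred.
Utility feed fails [OR]: Auxiliary PDU stuck=not, Right automatic transfer switch malfunctions=not → no input occurs → does not occur.
Bus A fails [AND]: Forward UPS module failed=not, Utility feed fails=not → not all inputs occur → does not occur.
Bus B inoperative [OR]: Bus A fails=not, Right battery string offline=occurs → at least one input occurs → occurs.
UPS chain unavailable [AND]: #3 breaker is out=occurs, Reserve diesel generator failed=not → not all inputs occur → does not occur.
Generator path unavailable [OR]: Aft static switch is inoperative=not, #2 fuel pump is out=occurs, UPS chain unavailable=not → at least one input occurs → occurs.
Distribution tier down [OR]: Utility transformer is down=not, Generator path unavailable=occurs → at least one input occurs → occurs.
Data center power outage [AND]: Bus B inoperative=occurs, Distribution tier down=occurs → all inputs occur → occurs.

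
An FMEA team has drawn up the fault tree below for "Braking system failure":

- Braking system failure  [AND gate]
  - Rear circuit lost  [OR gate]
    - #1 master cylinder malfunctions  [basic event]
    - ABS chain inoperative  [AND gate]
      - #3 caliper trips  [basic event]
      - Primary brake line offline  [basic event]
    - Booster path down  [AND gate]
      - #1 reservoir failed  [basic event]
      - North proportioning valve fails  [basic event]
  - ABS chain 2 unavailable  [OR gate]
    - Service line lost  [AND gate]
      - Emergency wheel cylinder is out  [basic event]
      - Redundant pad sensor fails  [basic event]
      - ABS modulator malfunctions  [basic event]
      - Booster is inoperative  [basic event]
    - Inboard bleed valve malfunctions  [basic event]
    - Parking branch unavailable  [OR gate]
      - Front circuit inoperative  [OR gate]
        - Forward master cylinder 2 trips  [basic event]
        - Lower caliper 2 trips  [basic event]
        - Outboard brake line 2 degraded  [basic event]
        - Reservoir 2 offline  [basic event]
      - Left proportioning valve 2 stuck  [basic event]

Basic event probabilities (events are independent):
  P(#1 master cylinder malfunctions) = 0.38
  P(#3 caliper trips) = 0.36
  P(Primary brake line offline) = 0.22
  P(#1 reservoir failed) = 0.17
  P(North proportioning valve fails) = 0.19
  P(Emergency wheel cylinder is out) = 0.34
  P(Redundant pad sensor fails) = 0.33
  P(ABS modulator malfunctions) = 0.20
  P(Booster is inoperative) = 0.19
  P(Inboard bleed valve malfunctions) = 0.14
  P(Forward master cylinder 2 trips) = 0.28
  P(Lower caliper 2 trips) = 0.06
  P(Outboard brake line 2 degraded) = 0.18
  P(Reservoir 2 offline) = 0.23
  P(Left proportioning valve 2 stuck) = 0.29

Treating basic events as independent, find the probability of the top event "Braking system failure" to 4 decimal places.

P(ABS chain inoperative) [AND] = 0.36 × 0.22 = 0.079200
P(Booster path down) [AND] = 0.17 × 0.19 = 0.032300
P(Rear circuit lost) [OR] = 1 − (1−0.38) × (1−0.079200) × (1−0.032300) = 0.447544
P(Service line lost) [AND] = 0.34 × 0.33 × 0.20 × 0.19 = 0.004264
P(Front circuit inoperative) [OR] = 1 − (1−0.28) × (1−0.06) × (1−0.18) × (1−0.23) = 0.572668
P(Parking branch unavailable) [OR] = 1 − (1−0.572668) × (1−0.29) = 0.696594
P(ABS chain 2 unavailable) [OR] = 1 − (1−0.004264) × (1−0.14) × (1−0.696594) = 0.740183
P(Braking system failure) [AND] = 0.447544 × 0.740183 = 0.331264
Rounded to 4 decimal places: P(Braking system failure) ≈ 0.3313.

0.3313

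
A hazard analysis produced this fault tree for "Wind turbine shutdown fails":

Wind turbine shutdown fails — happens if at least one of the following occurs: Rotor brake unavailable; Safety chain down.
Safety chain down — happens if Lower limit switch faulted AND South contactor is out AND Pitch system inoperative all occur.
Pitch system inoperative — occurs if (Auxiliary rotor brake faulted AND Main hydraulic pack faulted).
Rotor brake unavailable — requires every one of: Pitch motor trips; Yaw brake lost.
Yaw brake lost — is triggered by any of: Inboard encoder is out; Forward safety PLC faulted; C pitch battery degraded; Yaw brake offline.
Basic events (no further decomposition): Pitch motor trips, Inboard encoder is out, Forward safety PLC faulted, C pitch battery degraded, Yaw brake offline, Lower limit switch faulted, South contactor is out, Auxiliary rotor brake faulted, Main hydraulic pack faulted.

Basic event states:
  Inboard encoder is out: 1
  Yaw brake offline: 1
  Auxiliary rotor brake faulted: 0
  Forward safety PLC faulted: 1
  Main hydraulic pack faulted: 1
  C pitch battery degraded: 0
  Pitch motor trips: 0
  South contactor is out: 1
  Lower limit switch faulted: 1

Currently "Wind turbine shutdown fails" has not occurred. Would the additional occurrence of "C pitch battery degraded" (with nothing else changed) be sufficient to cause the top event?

Counterfactual: set "C pitch battery degraded" to occurred.
Yaw brake lost [OR]: Inboard encoder is out=occurs, Forward safety PLC faulted=occurs, C pitch battery degraded=occurs, Yaw brake offline=occurs → at least one input occurs → occurs.
Rotor brake unavailable [AND]: Pitch motor trips=not, Yaw brake lost=occurs → not all inputs occur → does not occur.
Pitch system inoperative [AND]: Auxiliary rotor brake faulted=not, Main hydraulic pack faulted=occurs → not all inputs occur → does not occur.
Safety chain down [AND]: Lower limit switch faulted=occurs, South contactor is out=occurs, Pitch system inoperative=not → not all inputs occur → does not occur.
Wind turbine shutdown fails [OR]: Rotor brake unavailable=not, Safety chain down=not → no input occurs → does not occur.

No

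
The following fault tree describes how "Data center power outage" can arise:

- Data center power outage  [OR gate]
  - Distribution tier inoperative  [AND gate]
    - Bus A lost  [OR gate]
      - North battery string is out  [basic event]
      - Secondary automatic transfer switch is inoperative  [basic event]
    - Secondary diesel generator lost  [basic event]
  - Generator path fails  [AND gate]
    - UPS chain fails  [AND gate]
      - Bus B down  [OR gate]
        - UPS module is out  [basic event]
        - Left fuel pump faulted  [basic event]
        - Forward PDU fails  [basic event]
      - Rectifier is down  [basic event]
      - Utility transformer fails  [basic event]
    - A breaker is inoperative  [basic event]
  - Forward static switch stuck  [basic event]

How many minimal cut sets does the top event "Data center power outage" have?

Bus A lost [OR]: union of children's cut sets → 2 cut set(s).
Distribution tier inoperative [AND]: one cut set from each child combined → 2 × 1 = 2 cut set(s).
Bus B down [OR]: union of children's cut sets → 3 cut set(s).
UPS chain fails [AND]: one cut set from each child combined → 3 × 1 × 1 = 3 cut set(s).
Generator path fails [AND]: one cut set from each child combined → 3 × 1 = 3 cut set(s).
Data center power outage [OR]: union of children's cut sets → 6 cut set(s).
Minimal cut sets: {North battery string is out, Secondary diesel generator lost}; {Secondary automatic transfer switch is inoperative, Secondary diesel generator lost}; {A breaker is inoperative, Rectifier is down, UPS module is out, Utility transformer fails}; {A breaker is inoperative, Left fuel pump faulted, Rectifier is down, Utility transformer fails}; {A breaker is inoperative, Forward PDU fails, Rectifier is down, Utility transformer fails}; {Forward static switch stuck}.

6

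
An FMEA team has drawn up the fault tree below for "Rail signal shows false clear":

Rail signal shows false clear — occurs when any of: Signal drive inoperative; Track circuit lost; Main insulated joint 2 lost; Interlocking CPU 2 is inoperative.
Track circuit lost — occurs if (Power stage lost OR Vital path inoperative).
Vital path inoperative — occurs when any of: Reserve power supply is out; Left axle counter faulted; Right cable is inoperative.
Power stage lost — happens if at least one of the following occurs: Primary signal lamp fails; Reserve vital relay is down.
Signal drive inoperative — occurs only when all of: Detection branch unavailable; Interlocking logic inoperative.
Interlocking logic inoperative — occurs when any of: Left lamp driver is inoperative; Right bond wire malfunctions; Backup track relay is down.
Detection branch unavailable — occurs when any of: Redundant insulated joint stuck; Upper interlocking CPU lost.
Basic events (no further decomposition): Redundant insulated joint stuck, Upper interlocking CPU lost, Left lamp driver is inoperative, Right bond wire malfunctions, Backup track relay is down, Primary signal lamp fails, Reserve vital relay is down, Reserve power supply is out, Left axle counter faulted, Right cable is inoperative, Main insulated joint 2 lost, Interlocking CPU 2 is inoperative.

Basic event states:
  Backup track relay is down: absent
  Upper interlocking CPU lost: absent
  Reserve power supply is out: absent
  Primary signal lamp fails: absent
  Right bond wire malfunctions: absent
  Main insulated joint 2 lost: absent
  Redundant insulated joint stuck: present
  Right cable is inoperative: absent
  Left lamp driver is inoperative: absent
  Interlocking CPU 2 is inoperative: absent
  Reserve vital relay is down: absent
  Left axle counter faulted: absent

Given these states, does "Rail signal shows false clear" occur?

Detection branch unavailable [OR]: Redundant insulated joint stuck=occurs, Upper interlocking CPU lost=not → at least one input occurs → occurs.
Interlocking logic inoperative [OR]: Left lamp driver is inoperative=not, Right bond wire malfunctions=not, Backup track relay is down=not → no input occurs → does not occur.
Signal drive inoperative [AND]: Detection branch unavailable=occurs, Interlocking logic inoperative=not → not all inputs occur → does not occur.
Power stage lost [OR]: Primary signal lamp fails=not, Reserve vital relay is down=not → no input occurs → does not occur.
Vital path inoperative [OR]: Reserve power supply is out=not, Left axle counter faulted=not, Right cable is inoperative=not → no input occurs → does not occur.
Track circuit lost [OR]: Power stage lost=not, Vital path inoperative=not → no input occurs → does not occur.
Rail signal shows false clear [OR]: Signal drive inoperative=not, Track circuit lost=not, Main insulated joint 2 lost=not, Interlocking CPU 2 is inoperative=not → no input occurs → does not occur.

No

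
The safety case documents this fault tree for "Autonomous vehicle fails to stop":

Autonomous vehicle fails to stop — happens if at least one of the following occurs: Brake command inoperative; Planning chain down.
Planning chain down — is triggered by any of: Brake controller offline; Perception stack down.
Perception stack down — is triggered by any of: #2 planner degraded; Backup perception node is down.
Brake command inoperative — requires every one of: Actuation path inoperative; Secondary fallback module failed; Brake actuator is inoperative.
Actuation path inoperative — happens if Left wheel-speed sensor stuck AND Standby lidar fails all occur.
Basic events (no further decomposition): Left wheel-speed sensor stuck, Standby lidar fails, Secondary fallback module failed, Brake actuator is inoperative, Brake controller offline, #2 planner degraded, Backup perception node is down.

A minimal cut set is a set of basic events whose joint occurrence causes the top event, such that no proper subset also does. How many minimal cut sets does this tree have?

4

Actuation path inoperative [AND]: one cut set from each child combined → 1 × 1 = 1 cut set(s).
Brake command inoperative [AND]: one cut set from each child combined → 1 × 1 × 1 = 1 cut set(s).
Perception stack down [OR]: union of children's cut sets → 2 cut set(s).
Planning chain down [OR]: union of children's cut sets → 3 cut set(s).
Autonomous vehicle fails to stop [OR]: union of children's cut sets → 4 cut set(s).
Minimal cut sets: {Brake actuator is inoperative, Left wheel-speed sensor stuck, Secondary fallback module failed, Standby lidar fails}; {Brake controller offline}; {#2 planner degraded}; {Backup perception node is down}.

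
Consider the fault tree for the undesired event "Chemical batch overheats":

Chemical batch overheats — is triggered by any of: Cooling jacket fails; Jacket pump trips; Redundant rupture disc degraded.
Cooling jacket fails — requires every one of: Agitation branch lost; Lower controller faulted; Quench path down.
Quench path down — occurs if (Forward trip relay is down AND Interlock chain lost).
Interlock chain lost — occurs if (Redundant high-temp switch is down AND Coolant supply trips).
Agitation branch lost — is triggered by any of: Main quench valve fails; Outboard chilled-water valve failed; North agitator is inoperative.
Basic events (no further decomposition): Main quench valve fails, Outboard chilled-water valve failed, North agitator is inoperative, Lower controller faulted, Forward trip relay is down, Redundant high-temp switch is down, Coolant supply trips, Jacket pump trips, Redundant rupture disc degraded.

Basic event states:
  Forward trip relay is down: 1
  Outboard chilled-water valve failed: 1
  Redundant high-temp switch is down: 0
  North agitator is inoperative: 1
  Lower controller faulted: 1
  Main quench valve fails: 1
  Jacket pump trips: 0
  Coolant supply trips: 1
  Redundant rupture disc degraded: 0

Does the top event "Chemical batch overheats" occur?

No

Agitation branch lost [OR]: Main quench valve fails=occurs, Outboard chilled-water valve failed=occurs, North agitator is inoperative=occurs → at least one input occurs → occurs.
Interlock chain lost [AND]: Redundant high-temp switch is down=not, Coolant supply trips=occurs → not all inputs occur → does not occur.
Quench path down [AND]: Forward trip relay is down=occurs, Interlock chain lost=not → not all inputs occur → does not occur.
Cooling jacket fails [AND]: Agitation branch lost=occurs, Lower controller faulted=occurs, Quench path down=not → not all inputs occur → does not occur.
Chemical batch overheats [OR]: Cooling jacket fails=not, Jacket pump trips=not, Redundant rupture disc degraded=not → no input occurs → does not occur.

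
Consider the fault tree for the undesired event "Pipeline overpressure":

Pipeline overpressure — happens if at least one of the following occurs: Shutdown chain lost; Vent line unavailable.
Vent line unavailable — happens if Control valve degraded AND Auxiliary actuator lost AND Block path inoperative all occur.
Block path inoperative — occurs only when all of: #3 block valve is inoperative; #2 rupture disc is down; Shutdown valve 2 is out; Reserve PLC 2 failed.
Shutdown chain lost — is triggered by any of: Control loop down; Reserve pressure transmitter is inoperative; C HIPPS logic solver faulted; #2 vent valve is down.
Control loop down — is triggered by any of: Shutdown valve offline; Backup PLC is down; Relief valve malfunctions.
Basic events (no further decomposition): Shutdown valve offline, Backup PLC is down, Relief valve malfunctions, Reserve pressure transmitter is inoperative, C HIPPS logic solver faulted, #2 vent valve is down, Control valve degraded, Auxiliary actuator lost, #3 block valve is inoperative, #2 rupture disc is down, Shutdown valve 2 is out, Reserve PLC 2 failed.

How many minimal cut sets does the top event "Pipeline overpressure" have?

Control loop down [OR]: union of children's cut sets → 3 cut set(s).
Shutdown chain lost [OR]: union of children's cut sets → 6 cut set(s).
Block path inoperative [AND]: one cut set from each child combined → 1 × 1 × 1 × 1 = 1 cut set(s).
Vent line unavailable [AND]: one cut set from each child combined → 1 × 1 × 1 = 1 cut set(s).
Pipeline overpressure [OR]: union of children's cut sets → 7 cut set(s).
Minimal cut sets: {Shutdown valve offline}; {Backup PLC is down}; {Relief valve malfunctions}; {Reserve pressure transmitter is inoperative}; {C HIPPS logic solver faulted}; {#2 vent valve is down}; {#2 rupture disc is down, #3 block valve is inoperative, Auxiliary actuator lost, Control valve degraded, Reserve PLC 2 failed, Shutdown valve 2 is out}.

7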